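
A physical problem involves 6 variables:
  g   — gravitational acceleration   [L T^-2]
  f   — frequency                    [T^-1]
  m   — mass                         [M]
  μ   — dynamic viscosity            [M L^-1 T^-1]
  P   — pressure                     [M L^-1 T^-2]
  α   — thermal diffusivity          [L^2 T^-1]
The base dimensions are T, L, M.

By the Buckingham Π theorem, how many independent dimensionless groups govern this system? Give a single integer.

Dimensional matrix (T×L×M by g×f×m×μ×P×α):
  T: [-2 -1  0 -1 -2 -1]
  L: [ 1  0  0 -1 -1  2]
  M: [ 0  0  1  1  1  0]
Echelon form has 3 nonzero rows (pivots: g,f,m)
Π count = n − r = 6 − 3 = 3

3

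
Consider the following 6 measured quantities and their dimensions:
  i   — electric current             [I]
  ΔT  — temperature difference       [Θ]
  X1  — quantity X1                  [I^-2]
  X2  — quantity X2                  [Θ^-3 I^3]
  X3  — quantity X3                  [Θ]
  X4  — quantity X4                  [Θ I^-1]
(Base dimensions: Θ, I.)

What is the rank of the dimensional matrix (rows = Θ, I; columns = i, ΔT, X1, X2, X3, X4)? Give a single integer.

2

Exponent matrix [Θ,I] × [i,ΔT,X1,X2,X3,X4]:
  Θ: [ 0  1  0 -3  1  1]
  I: [ 1  0 -2  3  0 -1]
Echelon form has 2 nonzero rows (pivots: i,ΔT)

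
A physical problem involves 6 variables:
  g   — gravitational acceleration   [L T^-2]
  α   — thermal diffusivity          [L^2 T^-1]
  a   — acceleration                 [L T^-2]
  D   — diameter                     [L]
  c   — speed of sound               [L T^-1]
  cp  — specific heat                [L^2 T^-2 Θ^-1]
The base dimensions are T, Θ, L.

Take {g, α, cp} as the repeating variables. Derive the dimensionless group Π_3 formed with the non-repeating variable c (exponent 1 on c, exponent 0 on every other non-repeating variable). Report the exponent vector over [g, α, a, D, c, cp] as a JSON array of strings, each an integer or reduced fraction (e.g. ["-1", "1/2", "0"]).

Write exponents as rows T,Θ,L / cols g,α,a,D,c,cp:
  T: [-2 -1 -2  0 -1 -2]
  Θ: [ 0  0  0  0  0 -1]
  L: [ 1  2  1  1  1  2]
Echelon form has 3 nonzero rows (pivots: g,α,cp)
Pivot set = {g,α,cp}, free = {a,D,c}
RREF:
  r0: [   1    0    1 -1/3  1/3    0]
  r1: [   0    1    0  2/3  1/3    0]
  r2: [   0    0    0    0    0    1]
Fix exponent of c at 1, a at 0, D at 0; solve each RREF row for its pivot's exponent:
  r0: exp(g) + (1/3)·1 = 0 ⇒ exp(g) = -1/3
  r1: exp(α) + (1/3)·1 = 0 ⇒ exp(α) = -1/3
  r2: exp(cp) + (0)·1 = 0 ⇒ exp(cp) = 0
Π_3 = g^(-1/3) · α^(-1/3) · c

["-1/3", "-1/3", "0", "0", "1", "0"]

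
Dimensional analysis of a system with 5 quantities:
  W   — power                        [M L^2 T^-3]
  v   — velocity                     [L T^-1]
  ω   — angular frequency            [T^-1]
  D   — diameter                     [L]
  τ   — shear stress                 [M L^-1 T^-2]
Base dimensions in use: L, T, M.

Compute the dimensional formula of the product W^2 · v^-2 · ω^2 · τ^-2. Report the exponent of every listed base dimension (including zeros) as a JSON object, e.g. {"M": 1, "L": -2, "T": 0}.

Write exponents as rows L,T,M / cols W,v,ω,D,τ:
  L: [ 2  1  0  1 -1]
  T: [-3 -1 -1  0 -2]
  M: [ 1  0  0  0  1]
  [L]: (2)·2+(-2)·1+(2)·0+(-2)·-1 = 4
  [T]: (2)·-3+(-2)·-1+(2)·-1+(-2)·-2 = -2
  [M]: (2)·1+(-2)·0+(2)·0+(-2)·1 = 0
⇒ L^4 T^-2

{"L": 4, "T": -2, "M": 0}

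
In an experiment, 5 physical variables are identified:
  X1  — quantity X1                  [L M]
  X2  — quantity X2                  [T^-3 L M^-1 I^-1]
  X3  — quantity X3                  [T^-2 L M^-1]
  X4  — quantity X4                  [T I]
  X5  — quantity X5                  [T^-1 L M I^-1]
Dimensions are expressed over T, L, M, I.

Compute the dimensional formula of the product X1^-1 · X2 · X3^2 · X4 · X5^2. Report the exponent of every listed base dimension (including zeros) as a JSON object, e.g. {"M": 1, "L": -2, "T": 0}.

{"T": -8, "L": 4, "M": -2, "I": -2}

Write exponents as rows T,L,M,I / cols X1,X2,X3,X4,X5:
  T: [ 0 -3 -2  1 -1]
  L: [ 1  1  1  0  1]
  M: [ 1 -1 -1  0  1]
  I: [ 0 -1  0  1 -1]
  [T]: (-1)·0+(1)·-3+(2)·-2+(1)·1+(2)·-1 = -8
  [L]: (-1)·1+(1)·1+(2)·1+(1)·0+(2)·1 = 4
  [M]: (-1)·1+(1)·-1+(2)·-1+(1)·0+(2)·1 = -2
  [I]: (-1)·0+(1)·-1+(2)·0+(1)·1+(2)·-1 = -2
⇒ T^-8 L^4 M^-2 I^-2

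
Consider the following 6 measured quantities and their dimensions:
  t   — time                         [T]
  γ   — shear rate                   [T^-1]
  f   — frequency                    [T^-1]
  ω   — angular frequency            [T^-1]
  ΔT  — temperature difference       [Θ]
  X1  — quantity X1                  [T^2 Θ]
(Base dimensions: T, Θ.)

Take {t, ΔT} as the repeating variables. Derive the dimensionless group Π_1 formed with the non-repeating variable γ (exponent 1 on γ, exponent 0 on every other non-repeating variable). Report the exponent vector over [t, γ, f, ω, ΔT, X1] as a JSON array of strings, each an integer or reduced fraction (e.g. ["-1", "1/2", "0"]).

["1", "1", "0", "0", "0", "0"]

Write exponents as rows T,Θ / cols t,γ,f,ω,ΔT,X1:
  T: [ 1 -1 -1 -1  0  2]
  Θ: [ 0  0  0  0  1  1]
Echelon form has 2 nonzero rows (pivots: t,ΔT)
Pivot set = {t,ΔT}, free = {γ,f,ω,X1}
RREF:
  r0: [   1   -1   -1   -1    0    2]
  r1: [   0    0    0    0    1    1]
Fix exponent of γ at 1, f at 0, ω at 0, X1 at 0; solve each RREF row for its pivot's exponent:
  r0: exp(t) + (-1)·1 = 0 ⇒ exp(t) = 1
  r1: exp(ΔT) + (0)·1 = 0 ⇒ exp(ΔT) = 0
Π_1 = t · γ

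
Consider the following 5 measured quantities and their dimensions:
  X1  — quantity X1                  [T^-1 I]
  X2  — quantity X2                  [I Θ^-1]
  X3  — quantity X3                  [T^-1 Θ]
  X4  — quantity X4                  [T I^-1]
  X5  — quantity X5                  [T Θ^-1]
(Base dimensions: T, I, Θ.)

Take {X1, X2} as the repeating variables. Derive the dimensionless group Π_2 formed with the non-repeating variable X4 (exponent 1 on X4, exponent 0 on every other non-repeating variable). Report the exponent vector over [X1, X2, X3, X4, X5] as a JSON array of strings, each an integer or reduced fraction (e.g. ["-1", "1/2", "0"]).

["1", "0", "0", "1", "0"]

Write exponents as rows T,I,Θ / cols X1,X2,X3,X4,X5:
  T: [-1  0 -1  1  1]
  I: [ 1  1  0 -1  0]
  Θ: [ 0 -1  1  0 -1]
Row reduction gives pivot columns X1,X2; rank = 2
Repeat: X1,X2; free: X3,X4,X5
RREF:
  r0: [   1    0    1   -1   -1]
  r1: [   0    1   -1    0    1]
  r2: [   0    0    0    0    0]
Fix exponent of X4 at 1, X3 at 0, X5 at 0; solve each RREF row for its pivot's exponent:
  r0: exp(X1) + (-1)·1 = 0 ⇒ exp(X1) = 1
  r1: exp(X2) + (0)·1 = 0 ⇒ exp(X2) = 0
Π_2 = X1 · X4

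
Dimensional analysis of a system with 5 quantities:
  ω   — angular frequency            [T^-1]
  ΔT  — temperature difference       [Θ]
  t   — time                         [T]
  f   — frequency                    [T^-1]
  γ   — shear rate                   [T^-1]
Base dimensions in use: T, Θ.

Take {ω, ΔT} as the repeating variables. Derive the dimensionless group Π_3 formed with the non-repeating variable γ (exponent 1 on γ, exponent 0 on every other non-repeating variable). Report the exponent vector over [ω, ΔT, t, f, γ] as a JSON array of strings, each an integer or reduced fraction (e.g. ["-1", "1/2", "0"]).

["-1", "0", "0", "0", "1"]

Exponent matrix [T,Θ] × [ω,ΔT,t,f,γ]:
  T: [-1  0  1 -1 -1]
  Θ: [ 0  1  0  0  0]
Echelon form has 2 nonzero rows (pivots: ω,ΔT)
Repeat: ω,ΔT; free: t,f,γ
RREF:
  r0: [   1    0   -1    1    1]
  r1: [   0    1    0    0    0]
Fix exponent of γ at 1, t at 0, f at 0; solve each RREF row for its pivot's exponent:
  r0: exp(ω) + (1)·1 = 0 ⇒ exp(ω) = -1
  r1: exp(ΔT) + (0)·1 = 0 ⇒ exp(ΔT) = 0
Π_3 = ω^-1 · γ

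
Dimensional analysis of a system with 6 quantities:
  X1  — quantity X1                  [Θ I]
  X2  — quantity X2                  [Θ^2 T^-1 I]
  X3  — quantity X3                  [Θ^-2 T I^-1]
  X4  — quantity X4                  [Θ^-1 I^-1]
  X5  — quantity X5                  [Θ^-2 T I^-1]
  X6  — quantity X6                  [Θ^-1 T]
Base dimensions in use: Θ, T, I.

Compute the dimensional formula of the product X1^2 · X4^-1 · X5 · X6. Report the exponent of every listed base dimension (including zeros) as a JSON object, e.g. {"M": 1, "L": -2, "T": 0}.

Exponent matrix [Θ,T,I] × [X1,X2,X3,X4,X5,X6]:
  Θ: [ 1  2 -2 -1 -2 -1]
  T: [ 0 -1  1  0  1  1]
  I: [ 1  1 -1 -1 -1  0]
  [Θ]: (2)·1+(-1)·-1+(1)·-2+(1)·-1 = 0
  [T]: (2)·0+(-1)·0+(1)·1+(1)·1 = 2
  [I]: (2)·1+(-1)·-1+(1)·-1+(1)·0 = 2
⇒ T^2 I^2

{"Θ": 0, "T": 2, "I": 2}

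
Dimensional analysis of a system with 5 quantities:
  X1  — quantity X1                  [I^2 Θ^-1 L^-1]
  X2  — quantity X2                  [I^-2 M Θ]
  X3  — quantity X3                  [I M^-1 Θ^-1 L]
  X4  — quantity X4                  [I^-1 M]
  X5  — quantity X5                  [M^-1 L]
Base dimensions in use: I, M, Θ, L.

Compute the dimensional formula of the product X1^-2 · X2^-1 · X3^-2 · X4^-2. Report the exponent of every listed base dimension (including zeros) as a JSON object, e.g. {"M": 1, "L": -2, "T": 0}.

{"I": -2, "M": -1, "Θ": 3, "L": 0}

Exponent matrix [I,M,Θ,L] × [X1,X2,X3,X4,X5]:
  I: [ 2 -2  1 -1  0]
  M: [ 0  1 -1  1 -1]
  Θ: [-1  1 -1  0  0]
  L: [-1  0  1  0  1]
  [I]: (-2)·2+(-1)·-2+(-2)·1+(-2)·-1 = -2
  [M]: (-2)·0+(-1)·1+(-2)·-1+(-2)·1 = -1
  [Θ]: (-2)·-1+(-1)·1+(-2)·-1+(-2)·0 = 3
  [L]: (-2)·-1+(-1)·0+(-2)·1+(-2)·0 = 0
⇒ I^-2 M^-1 Θ^3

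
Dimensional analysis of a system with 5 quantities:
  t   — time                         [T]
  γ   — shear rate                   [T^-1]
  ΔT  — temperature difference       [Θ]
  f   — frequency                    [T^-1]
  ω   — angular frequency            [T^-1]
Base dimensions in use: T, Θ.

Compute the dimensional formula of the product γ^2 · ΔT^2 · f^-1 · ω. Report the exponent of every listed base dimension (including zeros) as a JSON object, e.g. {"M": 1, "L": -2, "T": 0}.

{"T": -2, "Θ": 2}

Write exponents as rows T,Θ / cols t,γ,ΔT,f,ω:
  T: [ 1 -1  0 -1 -1]
  Θ: [ 0  0  1  0  0]
  [T]: (2)·-1+(2)·0+(-1)·-1+(1)·-1 = -2
  [Θ]: (2)·0+(2)·1+(-1)·0+(1)·0 = 2
⇒ T^-2 Θ^2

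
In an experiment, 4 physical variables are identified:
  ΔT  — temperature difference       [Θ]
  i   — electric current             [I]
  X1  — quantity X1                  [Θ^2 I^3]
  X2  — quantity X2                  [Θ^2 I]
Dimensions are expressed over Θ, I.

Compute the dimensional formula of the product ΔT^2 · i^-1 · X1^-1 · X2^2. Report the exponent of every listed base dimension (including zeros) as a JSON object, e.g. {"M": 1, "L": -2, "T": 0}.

{"Θ": 4, "I": -2}

Exponent matrix [Θ,I] × [ΔT,i,X1,X2]:
  Θ: [ 1  0  2  2]
  I: [ 0  1  3  1]
  [Θ]: (2)·1+(-1)·0+(-1)·2+(2)·2 = 4
  [I]: (2)·0+(-1)·1+(-1)·3+(2)·1 = -2
⇒ Θ^4 I^-2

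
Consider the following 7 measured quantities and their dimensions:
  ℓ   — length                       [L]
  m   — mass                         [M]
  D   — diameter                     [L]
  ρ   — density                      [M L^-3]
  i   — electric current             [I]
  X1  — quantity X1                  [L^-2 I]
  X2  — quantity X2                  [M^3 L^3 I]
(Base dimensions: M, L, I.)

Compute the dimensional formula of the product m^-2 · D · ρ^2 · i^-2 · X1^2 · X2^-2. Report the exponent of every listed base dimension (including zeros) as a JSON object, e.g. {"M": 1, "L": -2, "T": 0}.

{"M": -6, "L": -15, "I": -2}

Dimensional matrix (M×L×I by ℓ×m×D×ρ×i×X1×X2):
  M: [ 0  1  0  1  0  0  3]
  L: [ 1  0  1 -3  0 -2  3]
  I: [ 0  0  0  0  1  1  1]
  [M]: (-2)·1+(1)·0+(2)·1+(-2)·0+(2)·0+(-2)·3 = -6
  [L]: (-2)·0+(1)·1+(2)·-3+(-2)·0+(2)·-2+(-2)·3 = -15
  [I]: (-2)·0+(1)·0+(2)·0+(-2)·1+(2)·1+(-2)·1 = -2
⇒ M^-6 L^-15 I^-2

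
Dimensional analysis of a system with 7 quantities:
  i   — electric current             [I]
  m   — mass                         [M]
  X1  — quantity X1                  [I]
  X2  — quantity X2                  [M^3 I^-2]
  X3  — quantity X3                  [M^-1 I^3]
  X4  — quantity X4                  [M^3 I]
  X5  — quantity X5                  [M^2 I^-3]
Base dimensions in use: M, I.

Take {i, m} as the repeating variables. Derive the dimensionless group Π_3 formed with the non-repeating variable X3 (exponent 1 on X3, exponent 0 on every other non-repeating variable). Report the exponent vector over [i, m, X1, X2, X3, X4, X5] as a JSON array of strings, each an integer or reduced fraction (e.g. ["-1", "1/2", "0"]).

Dimensional matrix (M×I by i×m×X1×X2×X3×X4×X5):
  M: [ 0  1  0  3 -1  3  2]
  I: [ 1  0  1 -2  3  1 -3]
RREF → pivots at {i,m} ⇒ r = 2
Repeat: i,m; free: X1,X2,X3,X4,X5
RREF:
  r0: [   1    0    1   -2    3    1   -3]
  r1: [   0    1    0    3   -1    3    2]
Fix exponent of X3 at 1, X1 at 0, X2 at 0, X4 at 0, X5 at 0; solve each RREF row for its pivot's exponent:
  r0: exp(i) + (3)·1 = 0 ⇒ exp(i) = -3
  r1: exp(m) + (-1)·1 = 0 ⇒ exp(m) = 1
Π_3 = i^-3 · m · X3

["-3", "1", "0", "0", "1", "0", "0"]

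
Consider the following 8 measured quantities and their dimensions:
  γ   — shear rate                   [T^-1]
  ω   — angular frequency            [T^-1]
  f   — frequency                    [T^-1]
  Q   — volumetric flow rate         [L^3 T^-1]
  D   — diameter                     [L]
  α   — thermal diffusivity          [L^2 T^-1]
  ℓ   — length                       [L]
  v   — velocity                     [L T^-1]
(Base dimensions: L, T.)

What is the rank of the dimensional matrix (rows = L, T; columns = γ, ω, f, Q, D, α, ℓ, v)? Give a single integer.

2

Write exponents as rows L,T / cols γ,ω,f,Q,D,α,ℓ,v:
  L: [ 0  0  0  3  1  2  1  1]
  T: [-1 -1 -1 -1  0 -1  0 -1]
Row reduction gives pivot columns γ,Q; rank = 2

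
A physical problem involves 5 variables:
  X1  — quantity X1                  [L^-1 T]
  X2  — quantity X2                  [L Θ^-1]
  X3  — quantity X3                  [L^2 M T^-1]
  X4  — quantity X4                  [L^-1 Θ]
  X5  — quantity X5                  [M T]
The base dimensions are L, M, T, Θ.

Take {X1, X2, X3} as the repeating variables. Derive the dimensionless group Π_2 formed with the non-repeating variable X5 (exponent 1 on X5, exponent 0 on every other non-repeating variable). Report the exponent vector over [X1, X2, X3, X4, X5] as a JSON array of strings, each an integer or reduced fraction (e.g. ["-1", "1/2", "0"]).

["-2", "0", "-1", "0", "1"]

Exponent matrix [L,M,T,Θ] × [X1,X2,X3,X4,X5]:
  L: [-1  1  2 -1  0]
  M: [ 0  0  1  0  1]
  T: [ 1  0 -1  0  1]
  Θ: [ 0 -1  0  1  0]
RREF → pivots at {X1,X2,X3} ⇒ r = 3
Pivot set = {X1,X2,X3}, free = {X4,X5}
RREF:
  r0: [   1    0    0    0    2]
  r1: [   0    1    0   -1    0]
  r2: [   0    0    1    0    1]
  r3: [   0    0    0    0    0]
Fix exponent of X5 at 1, X4 at 0; solve each RREF row for its pivot's exponent:
  r0: exp(X1) + (2)·1 = 0 ⇒ exp(X1) = -2
  r1: exp(X2) + (0)·1 = 0 ⇒ exp(X2) = 0
  r2: exp(X3) + (1)·1 = 0 ⇒ exp(X3) = -1
Π_2 = X1^-2 · X3^-1 · X5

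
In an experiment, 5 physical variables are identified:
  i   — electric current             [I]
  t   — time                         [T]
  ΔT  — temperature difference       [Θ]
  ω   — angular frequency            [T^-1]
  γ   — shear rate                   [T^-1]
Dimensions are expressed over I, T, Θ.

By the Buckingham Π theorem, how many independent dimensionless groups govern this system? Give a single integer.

Write exponents as rows I,T,Θ / cols i,t,ΔT,ω,γ:
  I: [ 1  0  0  0  0]
  T: [ 0  1  0 -1 -1]
  Θ: [ 0  0  1  0  0]
Row reduction gives pivot columns i,t,ΔT; rank = 3
Π count = n − r = 5 − 3 = 2

2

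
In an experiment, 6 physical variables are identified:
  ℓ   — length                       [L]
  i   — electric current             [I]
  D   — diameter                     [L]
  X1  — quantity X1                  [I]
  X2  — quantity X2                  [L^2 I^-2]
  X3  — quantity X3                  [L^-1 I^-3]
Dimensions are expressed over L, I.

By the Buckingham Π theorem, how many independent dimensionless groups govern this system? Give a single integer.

Exponent matrix [L,I] × [ℓ,i,D,X1,X2,X3]:
  L: [ 1  0  1  0  2 -1]
  I: [ 0  1  0  1 -2 -3]
Echelon form has 2 nonzero rows (pivots: ℓ,i)
Π count = n − r = 6 − 2 = 4

4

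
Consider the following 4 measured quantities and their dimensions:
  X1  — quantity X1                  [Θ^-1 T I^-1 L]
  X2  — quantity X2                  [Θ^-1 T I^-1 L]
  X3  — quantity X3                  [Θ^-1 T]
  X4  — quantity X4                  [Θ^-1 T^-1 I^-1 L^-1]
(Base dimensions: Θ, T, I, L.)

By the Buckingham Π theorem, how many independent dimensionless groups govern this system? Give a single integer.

1

Write exponents as rows Θ,T,I,L / cols X1,X2,X3,X4:
  Θ: [-1 -1 -1 -1]
  T: [ 1  1  1 -1]
  I: [-1 -1  0 -1]
  L: [ 1  1  0 -1]
Echelon form has 3 nonzero rows (pivots: X1,X3,X4)
n=4, r=3 ⇒ 1 dimensionless group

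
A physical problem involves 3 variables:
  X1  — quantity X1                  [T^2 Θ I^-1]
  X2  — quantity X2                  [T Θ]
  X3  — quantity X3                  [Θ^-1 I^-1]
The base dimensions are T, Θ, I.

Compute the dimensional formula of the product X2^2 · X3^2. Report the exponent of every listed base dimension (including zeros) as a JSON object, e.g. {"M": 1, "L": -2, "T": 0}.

Dimensional matrix (T×Θ×I by X1×X2×X3):
  T: [ 2  1  0]
  Θ: [ 1  1 -1]
  I: [-1  0 -1]
  [T]: (2)·1+(2)·0 = 2
  [Θ]: (2)·1+(2)·-1 = 0
  [I]: (2)·0+(2)·-1 = -2
⇒ T^2 I^-2

{"T": 2, "Θ": 0, "I": -2}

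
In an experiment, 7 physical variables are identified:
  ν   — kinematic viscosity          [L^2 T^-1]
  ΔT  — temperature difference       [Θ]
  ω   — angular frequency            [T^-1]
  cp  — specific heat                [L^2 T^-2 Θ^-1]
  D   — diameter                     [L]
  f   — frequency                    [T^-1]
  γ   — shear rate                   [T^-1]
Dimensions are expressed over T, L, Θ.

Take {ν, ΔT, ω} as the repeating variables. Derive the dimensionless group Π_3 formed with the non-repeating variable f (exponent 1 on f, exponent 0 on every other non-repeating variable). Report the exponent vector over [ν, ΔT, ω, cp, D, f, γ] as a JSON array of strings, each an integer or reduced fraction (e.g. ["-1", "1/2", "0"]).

Exponent matrix [T,L,Θ] × [ν,ΔT,ω,cp,D,f,γ]:
  T: [-1  0 -1 -2  0 -1 -1]
  L: [ 2  0  0  2  1  0  0]
  Θ: [ 0  1  0 -1  0  0  0]
Row reduction gives pivot columns ν,ΔT,ω; rank = 3
Repeat: ν,ΔT,ω; free: cp,D,f,γ
RREF:
  r0: [   1    0    0    1  1/2    0    0]
  r1: [   0    1    0   -1    0    0    0]
  r2: [   0    0    1    1 -1/2    1    1]
Fix exponent of f at 1, cp at 0, D at 0, γ at 0; solve each RREF row for its pivot's exponent:
  r0: exp(ν) + (0)·1 = 0 ⇒ exp(ν) = 0
  r1: exp(ΔT) + (0)·1 = 0 ⇒ exp(ΔT) = 0
  r2: exp(ω) + (1)·1 = 0 ⇒ exp(ω) = -1
Π_3 = ω^-1 · f

["0", "0", "-1", "0", "0", "1", "0"]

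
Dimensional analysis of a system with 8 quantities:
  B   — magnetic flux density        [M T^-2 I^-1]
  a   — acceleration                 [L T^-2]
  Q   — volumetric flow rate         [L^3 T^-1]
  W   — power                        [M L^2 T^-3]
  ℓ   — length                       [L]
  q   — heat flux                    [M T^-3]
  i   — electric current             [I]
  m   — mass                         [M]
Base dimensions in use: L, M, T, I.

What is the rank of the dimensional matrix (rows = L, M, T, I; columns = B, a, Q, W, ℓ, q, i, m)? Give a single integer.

Exponent matrix [L,M,T,I] × [B,a,Q,W,ℓ,q,i,m]:
  L: [ 0  1  3  2  1  0  0  0]
  M: [ 1  0  0  1  0  1  0  1]
  T: [-2 -2 -1 -3  0 -3  0  0]
  I: [-1  0  0  0  0  0  1  0]
RREF → pivots at {B,a,Q,W} ⇒ r = 4

4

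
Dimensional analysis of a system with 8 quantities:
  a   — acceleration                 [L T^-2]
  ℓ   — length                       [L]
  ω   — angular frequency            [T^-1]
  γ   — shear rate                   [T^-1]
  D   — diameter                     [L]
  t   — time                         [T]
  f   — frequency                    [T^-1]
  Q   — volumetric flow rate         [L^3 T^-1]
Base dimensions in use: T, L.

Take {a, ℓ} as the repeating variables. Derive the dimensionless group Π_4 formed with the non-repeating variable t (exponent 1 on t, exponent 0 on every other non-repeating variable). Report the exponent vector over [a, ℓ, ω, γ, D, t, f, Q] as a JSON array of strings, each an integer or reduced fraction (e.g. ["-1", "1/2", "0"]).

Dimensional matrix (T×L by a×ℓ×ω×γ×D×t×f×Q):
  T: [-2  0 -1 -1  0  1 -1 -1]
  L: [ 1  1  0  0  1  0  0  3]
Echelon form has 2 nonzero rows (pivots: a,ℓ)
Pivot set = {a,ℓ}, free = {ω,γ,D,t,f,Q}
RREF:
  r0: [   1    0  1/2  1/2    0 -1/2  1/2  1/2]
  r1: [   0    1 -1/2 -1/2    1  1/2 -1/2  5/2]
Fix exponent of t at 1, ω at 0, γ at 0, D at 0, f at 0, Q at 0; solve each RREF row for its pivot's exponent:
  r0: exp(a) + (-1/2)·1 = 0 ⇒ exp(a) = 1/2
  r1: exp(ℓ) + (1/2)·1 = 0 ⇒ exp(ℓ) = -1/2
Π_4 = a^(1/2) · ℓ^(-1/2) · t

["1/2", "-1/2", "0", "0", "0", "1", "0", "0"]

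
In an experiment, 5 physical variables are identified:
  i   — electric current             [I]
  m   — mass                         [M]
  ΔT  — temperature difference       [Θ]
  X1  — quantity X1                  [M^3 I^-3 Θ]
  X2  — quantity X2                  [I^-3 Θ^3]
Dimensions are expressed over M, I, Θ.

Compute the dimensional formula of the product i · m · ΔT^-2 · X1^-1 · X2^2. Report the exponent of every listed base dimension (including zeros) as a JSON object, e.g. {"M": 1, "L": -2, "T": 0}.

Write exponents as rows M,I,Θ / cols i,m,ΔT,X1,X2:
  M: [ 0  1  0  3  0]
  I: [ 1  0  0 -3 -3]
  Θ: [ 0  0  1  1  3]
  [M]: (1)·0+(1)·1+(-2)·0+(-1)·3+(2)·0 = -2
  [I]: (1)·1+(1)·0+(-2)·0+(-1)·-3+(2)·-3 = -2
  [Θ]: (1)·0+(1)·0+(-2)·1+(-1)·1+(2)·3 = 3
⇒ M^-2 I^-2 Θ^3

{"M": -2, "I": -2, "Θ": 3}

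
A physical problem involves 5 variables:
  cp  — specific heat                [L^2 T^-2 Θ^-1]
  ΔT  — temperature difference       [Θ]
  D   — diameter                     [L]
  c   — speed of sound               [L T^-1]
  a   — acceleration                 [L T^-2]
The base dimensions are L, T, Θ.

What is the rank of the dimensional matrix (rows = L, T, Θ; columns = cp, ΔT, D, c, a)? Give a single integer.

Write exponents as rows L,T,Θ / cols cp,ΔT,D,c,a:
  L: [ 2  0  1  1  1]
  T: [-2  0  0 -1 -2]
  Θ: [-1  1  0  0  0]
Echelon form has 3 nonzero rows (pivots: cp,ΔT,D)

3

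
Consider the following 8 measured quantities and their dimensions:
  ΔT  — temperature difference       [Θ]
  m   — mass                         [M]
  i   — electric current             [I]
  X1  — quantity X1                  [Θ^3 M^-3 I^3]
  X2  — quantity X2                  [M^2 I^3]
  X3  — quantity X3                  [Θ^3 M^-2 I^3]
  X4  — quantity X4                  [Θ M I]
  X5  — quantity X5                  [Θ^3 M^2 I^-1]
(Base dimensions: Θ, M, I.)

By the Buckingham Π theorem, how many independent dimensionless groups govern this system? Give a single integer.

Write exponents as rows Θ,M,I / cols ΔT,m,i,X1,X2,X3,X4,X5:
  Θ: [ 1  0  0  3  0  3  1  3]
  M: [ 0  1  0 -3  2 -2  1  2]
  I: [ 0  0  1  3  3  3  1 -1]
RREF → pivots at {ΔT,m,i} ⇒ r = 3
n=8, r=3 ⇒ 5 dimensionless groups

5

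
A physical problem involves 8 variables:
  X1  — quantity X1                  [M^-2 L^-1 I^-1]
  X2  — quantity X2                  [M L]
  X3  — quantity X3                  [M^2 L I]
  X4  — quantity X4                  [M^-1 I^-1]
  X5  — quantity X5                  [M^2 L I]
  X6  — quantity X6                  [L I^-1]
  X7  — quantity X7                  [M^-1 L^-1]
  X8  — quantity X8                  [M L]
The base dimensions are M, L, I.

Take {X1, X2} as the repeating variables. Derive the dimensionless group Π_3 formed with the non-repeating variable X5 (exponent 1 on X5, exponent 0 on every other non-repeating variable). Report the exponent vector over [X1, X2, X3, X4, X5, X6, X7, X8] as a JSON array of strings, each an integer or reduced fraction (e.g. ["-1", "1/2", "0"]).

Write exponents as rows M,L,I / cols X1,X2,X3,X4,X5,X6,X7,X8:
  M: [-2  1  2 -1  2  0 -1  1]
  L: [-1  1  1  0  1  1 -1  1]
  I: [-1  0  1 -1  1 -1  0  0]
RREF → pivots at {X1,X2} ⇒ r = 2
Pivot set = {X1,X2}, free = {X3,X4,X5,X6,X7,X8}
RREF:
  r0: [   1    0   -1    1   -1    1    0    0]
  r1: [   0    1    0    1    0    2   -1    1]
  r2: [   0    0    0    0    0    0    0    0]
Fix exponent of X5 at 1, X3 at 0, X4 at 0, X6 at 0, X7 at 0, X8 at 0; solve each RREF row for its pivot's exponent:
  r0: exp(X1) + (-1)·1 = 0 ⇒ exp(X1) = 1
  r1: exp(X2) + (0)·1 = 0 ⇒ exp(X2) = 0
Π_3 = X1 · X5

["1", "0", "0", "0", "1", "0", "0", "0"]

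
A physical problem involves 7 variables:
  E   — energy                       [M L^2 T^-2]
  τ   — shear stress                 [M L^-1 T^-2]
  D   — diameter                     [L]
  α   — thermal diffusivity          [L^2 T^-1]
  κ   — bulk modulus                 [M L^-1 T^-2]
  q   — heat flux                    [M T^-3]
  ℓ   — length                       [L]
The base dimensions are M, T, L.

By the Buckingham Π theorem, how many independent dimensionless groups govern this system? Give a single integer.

Write exponents as rows M,T,L / cols E,τ,D,α,κ,q,ℓ:
  M: [ 1  1  0  0  1  1  0]
  T: [-2 -2  0 -1 -2 -3  0]
  L: [ 2 -1  1  2 -1  0  1]
Row reduction gives pivot columns E,τ,α; rank = 3
n=7, r=3 ⇒ 4 dimensionless groups

4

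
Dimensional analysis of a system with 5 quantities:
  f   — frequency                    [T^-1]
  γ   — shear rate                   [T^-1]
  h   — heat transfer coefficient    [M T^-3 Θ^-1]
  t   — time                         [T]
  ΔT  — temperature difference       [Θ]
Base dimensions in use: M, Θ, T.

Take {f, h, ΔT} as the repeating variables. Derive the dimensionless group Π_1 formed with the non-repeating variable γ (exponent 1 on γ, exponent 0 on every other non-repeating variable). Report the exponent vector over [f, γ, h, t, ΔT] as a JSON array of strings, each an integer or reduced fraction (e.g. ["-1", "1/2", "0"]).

Write exponents as rows M,Θ,T / cols f,γ,h,t,ΔT:
  M: [ 0  0  1  0  0]
  Θ: [ 0  0 -1  0  1]
  T: [-1 -1 -3  1  0]
Row reduction gives pivot columns f,h,ΔT; rank = 3
Repeat: f,h,ΔT; free: γ,t
RREF:
  r0: [   1    1    0   -1    0]
  r1: [   0    0    1    0    0]
  r2: [   0    0    0    0    1]
Fix exponent of γ at 1, t at 0; solve each RREF row for its pivot's exponent:
  r0: exp(f) + (1)·1 = 0 ⇒ exp(f) = -1
  r1: exp(h) + (0)·1 = 0 ⇒ exp(h) = 0
  r2: exp(ΔT) + (0)·1 = 0 ⇒ exp(ΔT) = 0
Π_1 = f^-1 · γ

["-1", "1", "0", "0", "0"]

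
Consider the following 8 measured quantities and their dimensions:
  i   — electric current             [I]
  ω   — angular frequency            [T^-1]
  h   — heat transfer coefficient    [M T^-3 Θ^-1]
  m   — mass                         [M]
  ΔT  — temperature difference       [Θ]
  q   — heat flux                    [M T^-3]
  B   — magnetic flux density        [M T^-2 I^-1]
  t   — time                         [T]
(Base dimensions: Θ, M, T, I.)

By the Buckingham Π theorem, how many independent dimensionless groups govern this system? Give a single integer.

Dimensional matrix (Θ×M×T×I by i×ω×h×m×ΔT×q×B×t):
  Θ: [ 0  0 -1  0  1  0  0  0]
  M: [ 0  0  1  1  0  1  1  0]
  T: [ 0 -1 -3  0  0 -3 -2  1]
  I: [ 1  0  0  0  0  0 -1  0]
RREF → pivots at {i,ω,h,m} ⇒ r = 4
Π count = n − r = 8 − 4 = 4

4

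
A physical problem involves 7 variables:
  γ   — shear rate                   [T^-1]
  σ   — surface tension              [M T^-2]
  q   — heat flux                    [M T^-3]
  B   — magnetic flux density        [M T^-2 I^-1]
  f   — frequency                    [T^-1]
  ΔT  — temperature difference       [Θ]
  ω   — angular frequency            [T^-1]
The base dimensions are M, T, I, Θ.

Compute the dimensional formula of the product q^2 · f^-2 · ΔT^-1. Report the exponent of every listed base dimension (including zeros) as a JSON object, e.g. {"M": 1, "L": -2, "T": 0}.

Write exponents as rows M,T,I,Θ / cols γ,σ,q,B,f,ΔT,ω:
  M: [ 0  1  1  1  0  0  0]
  T: [-1 -2 -3 -2 -1  0 -1]
  I: [ 0  0  0 -1  0  0  0]
  Θ: [ 0  0  0  0  0  1  0]
  [M]: (2)·1+(-2)·0+(-1)·0 = 2
  [T]: (2)·-3+(-2)·-1+(-1)·0 = -4
  [I]: (2)·0+(-2)·0+(-1)·0 = 0
  [Θ]: (2)·0+(-2)·0+(-1)·1 = -1
⇒ M^2 T^-4 Θ^-1

{"M": 2, "T": -4, "I": 0, "Θ": -1}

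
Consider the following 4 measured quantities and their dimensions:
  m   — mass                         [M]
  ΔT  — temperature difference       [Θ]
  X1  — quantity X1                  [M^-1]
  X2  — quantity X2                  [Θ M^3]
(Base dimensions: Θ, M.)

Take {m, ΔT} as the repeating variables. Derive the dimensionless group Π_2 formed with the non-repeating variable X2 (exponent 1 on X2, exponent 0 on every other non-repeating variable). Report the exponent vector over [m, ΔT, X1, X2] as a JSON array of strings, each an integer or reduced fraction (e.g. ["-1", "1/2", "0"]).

["-3", "-1", "0", "1"]

Write exponents as rows Θ,M / cols m,ΔT,X1,X2:
  Θ: [ 0  1  0  1]
  M: [ 1  0 -1  3]
Row reduction gives pivot columns m,ΔT; rank = 2
Pivot set = {m,ΔT}, free = {X1,X2}
RREF:
  r0: [   1    0   -1    3]
  r1: [   0    1    0    1]
Fix exponent of X2 at 1, X1 at 0; solve each RREF row for its pivot's exponent:
  r0: exp(m) + (3)·1 = 0 ⇒ exp(m) = -3
  r1: exp(ΔT) + (1)·1 = 0 ⇒ exp(ΔT) = -1
Π_2 = m^-3 · ΔT^-1 · X2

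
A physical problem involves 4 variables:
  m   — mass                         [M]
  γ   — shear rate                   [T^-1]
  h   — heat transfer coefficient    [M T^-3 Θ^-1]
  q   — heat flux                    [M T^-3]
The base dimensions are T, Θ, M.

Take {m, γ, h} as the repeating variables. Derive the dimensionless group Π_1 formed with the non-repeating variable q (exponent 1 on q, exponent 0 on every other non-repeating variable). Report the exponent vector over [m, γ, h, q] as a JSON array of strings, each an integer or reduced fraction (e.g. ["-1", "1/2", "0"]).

Dimensional matrix (T×Θ×M by m×γ×h×q):
  T: [ 0 -1 -3 -3]
  Θ: [ 0  0 -1  0]
  M: [ 1  0  1  1]
RREF → pivots at {m,γ,h} ⇒ r = 3
Pivot set = {m,γ,h}, free = {q}
RREF:
  r0: [   1    0    0    1]
  r1: [   0    1    0    3]
  r2: [   0    0    1    0]
Fix exponent of q at 1; solve each RREF row for its pivot's exponent:
  r0: exp(m) + (1)·1 = 0 ⇒ exp(m) = -1
  r1: exp(γ) + (3)·1 = 0 ⇒ exp(γ) = -3
  r2: exp(h) + (0)·1 = 0 ⇒ exp(h) = 0
Π_1 = m^-1 · γ^-3 · q

["-1", "-3", "0", "1"]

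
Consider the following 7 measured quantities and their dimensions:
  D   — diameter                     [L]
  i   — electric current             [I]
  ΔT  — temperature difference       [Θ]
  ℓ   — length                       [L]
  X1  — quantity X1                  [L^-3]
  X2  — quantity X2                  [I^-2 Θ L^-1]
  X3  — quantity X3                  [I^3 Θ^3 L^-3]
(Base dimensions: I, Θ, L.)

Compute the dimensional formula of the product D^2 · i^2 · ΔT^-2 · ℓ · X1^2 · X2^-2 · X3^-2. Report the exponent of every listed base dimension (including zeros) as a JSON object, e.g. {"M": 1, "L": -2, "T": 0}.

Write exponents as rows I,Θ,L / cols D,i,ΔT,ℓ,X1,X2,X3:
  I: [ 0  1  0  0  0 -2  3]
  Θ: [ 0  0  1  0  0  1  3]
  L: [ 1  0  0  1 -3 -1 -3]
  [I]: (2)·0+(2)·1+(-2)·0+(1)·0+(2)·0+(-2)·-2+(-2)·3 = 0
  [Θ]: (2)·0+(2)·0+(-2)·1+(1)·0+(2)·0+(-2)·1+(-2)·3 = -10
  [L]: (2)·1+(2)·0+(-2)·0+(1)·1+(2)·-3+(-2)·-1+(-2)·-3 = 5
⇒ Θ^-10 L^5

{"I": 0, "Θ": -10, "L": 5}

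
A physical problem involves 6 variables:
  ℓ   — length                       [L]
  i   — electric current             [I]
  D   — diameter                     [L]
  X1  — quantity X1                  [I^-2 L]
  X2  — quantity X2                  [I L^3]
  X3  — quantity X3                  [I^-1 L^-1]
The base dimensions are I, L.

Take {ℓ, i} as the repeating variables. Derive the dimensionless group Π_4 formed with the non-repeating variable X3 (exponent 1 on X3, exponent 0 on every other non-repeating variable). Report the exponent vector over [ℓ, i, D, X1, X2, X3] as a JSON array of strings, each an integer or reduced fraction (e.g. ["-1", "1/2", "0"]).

["1", "1", "0", "0", "0", "1"]

Write exponents as rows I,L / cols ℓ,i,D,X1,X2,X3:
  I: [ 0  1  0 -2  1 -1]
  L: [ 1  0  1  1  3 -1]
Row reduction gives pivot columns ℓ,i; rank = 2
Pivot set = {ℓ,i}, free = {D,X1,X2,X3}
RREF:
  r0: [   1    0    1    1    3   -1]
  r1: [   0    1    0   -2    1   -1]
Fix exponent of X3 at 1, D at 0, X1 at 0, X2 at 0; solve each RREF row for its pivot's exponent:
  r0: exp(ℓ) + (-1)·1 = 0 ⇒ exp(ℓ) = 1
  r1: exp(i) + (-1)·1 = 0 ⇒ exp(i) = 1
Π_4 = ℓ · i · X3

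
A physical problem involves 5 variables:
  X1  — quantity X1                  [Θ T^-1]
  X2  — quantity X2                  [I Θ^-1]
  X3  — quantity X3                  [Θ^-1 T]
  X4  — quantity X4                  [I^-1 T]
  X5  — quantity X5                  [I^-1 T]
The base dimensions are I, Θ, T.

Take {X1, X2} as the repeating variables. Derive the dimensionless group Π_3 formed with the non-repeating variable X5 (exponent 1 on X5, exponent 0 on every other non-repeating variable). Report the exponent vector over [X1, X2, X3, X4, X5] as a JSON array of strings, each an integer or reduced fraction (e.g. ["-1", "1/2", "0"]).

Dimensional matrix (I×Θ×T by X1×X2×X3×X4×X5):
  I: [ 0  1  0 -1 -1]
  Θ: [ 1 -1 -1  0  0]
  T: [-1  0  1  1  1]
Row reduction gives pivot columns X1,X2; rank = 2
Pivot set = {X1,X2}, free = {X3,X4,X5}
RREF:
  r0: [   1    0   -1   -1   -1]
  r1: [   0    1    0   -1   -1]
  r2: [   0    0    0    0    0]
Fix exponent of X5 at 1, X3 at 0, X4 at 0; solve each RREF row for its pivot's exponent:
  r0: exp(X1) + (-1)·1 = 0 ⇒ exp(X1) = 1
  r1: exp(X2) + (-1)·1 = 0 ⇒ exp(X2) = 1
Π_3 = X1 · X2 · X5

["1", "1", "0", "0", "1"]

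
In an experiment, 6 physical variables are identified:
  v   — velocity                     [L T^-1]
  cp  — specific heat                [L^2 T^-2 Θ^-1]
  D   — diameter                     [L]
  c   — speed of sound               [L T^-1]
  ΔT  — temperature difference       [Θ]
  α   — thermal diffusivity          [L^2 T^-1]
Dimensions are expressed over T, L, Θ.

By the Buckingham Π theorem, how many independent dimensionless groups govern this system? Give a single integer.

3

Exponent matrix [T,L,Θ] × [v,cp,D,c,ΔT,α]:
  T: [-1 -2  0 -1  0 -1]
  L: [ 1  2  1  1  0  2]
  Θ: [ 0 -1  0  0  1  0]
Row reduction gives pivot columns v,cp,D; rank = 3
n=6, r=3 ⇒ 3 dimensionless groups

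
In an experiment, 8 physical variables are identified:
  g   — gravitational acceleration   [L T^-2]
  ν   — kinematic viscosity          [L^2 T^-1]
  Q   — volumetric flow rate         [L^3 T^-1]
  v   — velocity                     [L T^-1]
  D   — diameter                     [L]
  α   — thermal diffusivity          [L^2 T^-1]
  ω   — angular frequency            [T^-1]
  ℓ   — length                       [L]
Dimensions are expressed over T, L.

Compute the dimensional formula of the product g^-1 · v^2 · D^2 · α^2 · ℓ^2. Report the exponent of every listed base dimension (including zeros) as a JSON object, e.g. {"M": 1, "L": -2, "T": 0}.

Write exponents as rows T,L / cols g,ν,Q,v,D,α,ω,ℓ:
  T: [-2 -1 -1 -1  0 -1 -1  0]
  L: [ 1  2  3  1  1  2  0  1]
  [T]: (-1)·-2+(2)·-1+(2)·0+(2)·-1+(2)·0 = -2
  [L]: (-1)·1+(2)·1+(2)·1+(2)·2+(2)·1 = 9
⇒ T^-2 L^9

{"T": -2, "L": 9}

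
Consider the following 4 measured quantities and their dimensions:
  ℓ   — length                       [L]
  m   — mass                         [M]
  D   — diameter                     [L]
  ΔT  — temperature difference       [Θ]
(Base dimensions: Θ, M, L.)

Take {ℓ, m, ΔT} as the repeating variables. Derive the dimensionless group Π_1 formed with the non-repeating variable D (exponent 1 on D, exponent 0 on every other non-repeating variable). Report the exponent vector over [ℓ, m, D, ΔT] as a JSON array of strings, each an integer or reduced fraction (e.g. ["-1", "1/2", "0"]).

["-1", "0", "1", "0"]

Dimensional matrix (Θ×M×L by ℓ×m×D×ΔT):
  Θ: [ 0  0  0  1]
  M: [ 0  1  0  0]
  L: [ 1  0  1  0]
Row reduction gives pivot columns ℓ,m,ΔT; rank = 3
Pivot set = {ℓ,m,ΔT}, free = {D}
RREF:
  r0: [   1    0    1    0]
  r1: [   0    1    0    0]
  r2: [   0    0    0    1]
Fix exponent of D at 1; solve each RREF row for its pivot's exponent:
  r0: exp(ℓ) + (1)·1 = 0 ⇒ exp(ℓ) = -1
  r1: exp(m) + (0)·1 = 0 ⇒ exp(m) = 0
  r2: exp(ΔT) + (0)·1 = 0 ⇒ exp(ΔT) = 0
Π_1 = ℓ^-1 · D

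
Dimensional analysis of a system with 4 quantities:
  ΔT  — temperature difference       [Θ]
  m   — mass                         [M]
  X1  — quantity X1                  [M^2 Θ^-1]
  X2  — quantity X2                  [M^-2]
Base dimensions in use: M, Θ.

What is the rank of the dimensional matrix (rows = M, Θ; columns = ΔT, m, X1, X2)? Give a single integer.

Write exponents as rows M,Θ / cols ΔT,m,X1,X2:
  M: [ 0  1  2 -2]
  Θ: [ 1  0 -1  0]
RREF → pivots at {ΔT,m} ⇒ r = 2

2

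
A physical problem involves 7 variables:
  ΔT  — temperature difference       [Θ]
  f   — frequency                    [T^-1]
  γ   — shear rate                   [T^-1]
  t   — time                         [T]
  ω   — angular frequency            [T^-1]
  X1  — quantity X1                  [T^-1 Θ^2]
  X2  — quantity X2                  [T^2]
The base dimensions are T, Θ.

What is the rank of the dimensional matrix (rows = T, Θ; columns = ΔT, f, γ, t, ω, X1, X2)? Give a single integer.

2

Exponent matrix [T,Θ] × [ΔT,f,γ,t,ω,X1,X2]:
  T: [ 0 -1 -1  1 -1 -1  2]
  Θ: [ 1  0  0  0  0  2  0]
Row reduction gives pivot columns ΔT,f; rank = 2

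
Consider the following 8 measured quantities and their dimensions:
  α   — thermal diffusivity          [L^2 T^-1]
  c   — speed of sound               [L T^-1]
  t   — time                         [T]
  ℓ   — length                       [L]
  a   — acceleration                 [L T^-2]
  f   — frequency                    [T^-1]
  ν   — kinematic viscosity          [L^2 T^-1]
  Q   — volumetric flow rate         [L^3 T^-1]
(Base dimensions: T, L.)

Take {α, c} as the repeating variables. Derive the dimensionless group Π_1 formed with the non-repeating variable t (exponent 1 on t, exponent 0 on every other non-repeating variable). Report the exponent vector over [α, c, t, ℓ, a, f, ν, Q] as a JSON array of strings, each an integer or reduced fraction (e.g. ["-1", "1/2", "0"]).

["-1", "2", "1", "0", "0", "0", "0", "0"]

Exponent matrix [T,L] × [α,c,t,ℓ,a,f,ν,Q]:
  T: [-1 -1  1  0 -2 -1 -1 -1]
  L: [ 2  1  0  1  1  0  2  3]
Row reduction gives pivot columns α,c; rank = 2
Repeat: α,c; free: t,ℓ,a,f,ν,Q
RREF:
  r0: [   1    0    1    1   -1   -1    1    2]
  r1: [   0    1   -2   -1    3    2    0   -1]
Fix exponent of t at 1, ℓ at 0, a at 0, f at 0, ν at 0, Q at 0; solve each RREF row for its pivot's exponent:
  r0: exp(α) + (1)·1 = 0 ⇒ exp(α) = -1
  r1: exp(c) + (-2)·1 = 0 ⇒ exp(c) = 2
Π_1 = α^-1 · c^2 · t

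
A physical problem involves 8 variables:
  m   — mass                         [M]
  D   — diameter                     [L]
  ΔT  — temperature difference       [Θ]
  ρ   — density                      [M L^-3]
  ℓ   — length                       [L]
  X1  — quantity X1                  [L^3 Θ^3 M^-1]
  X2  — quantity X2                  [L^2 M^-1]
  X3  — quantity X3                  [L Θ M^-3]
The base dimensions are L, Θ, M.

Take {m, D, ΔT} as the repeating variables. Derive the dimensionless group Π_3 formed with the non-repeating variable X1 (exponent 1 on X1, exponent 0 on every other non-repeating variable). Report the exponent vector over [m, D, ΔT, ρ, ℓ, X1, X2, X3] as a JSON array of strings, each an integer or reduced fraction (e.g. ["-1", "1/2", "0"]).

Exponent matrix [L,Θ,M] × [m,D,ΔT,ρ,ℓ,X1,X2,X3]:
  L: [ 0  1  0 -3  1  3  2  1]
  Θ: [ 0  0  1  0  0  3  0  1]
  M: [ 1  0  0  1  0 -1 -1 -3]
RREF → pivots at {m,D,ΔT} ⇒ r = 3
Repeat: m,D,ΔT; free: ρ,ℓ,X1,X2,X3
RREF:
  r0: [   1    0    0    1    0   -1   -1   -3]
  r1: [   0    1    0   -3    1    3    2    1]
  r2: [   0    0    1    0    0    3    0    1]
Fix exponent of X1 at 1, ρ at 0, ℓ at 0, X2 at 0, X3 at 0; solve each RREF row for its pivot's exponent:
  r0: exp(m) + (-1)·1 = 0 ⇒ exp(m) = 1
  r1: exp(D) + (3)·1 = 0 ⇒ exp(D) = -3
  r2: exp(ΔT) + (3)·1 = 0 ⇒ exp(ΔT) = -3
Π_3 = m · D^-3 · ΔT^-3 · X1

["1", "-3", "-3", "0", "0", "1", "0", "0"]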